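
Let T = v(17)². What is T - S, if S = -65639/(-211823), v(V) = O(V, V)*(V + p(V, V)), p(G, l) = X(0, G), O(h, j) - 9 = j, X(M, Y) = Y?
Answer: 165530288649/211823 ≈ 7.8146e+5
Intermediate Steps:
O(h, j) = 9 + j
p(G, l) = G
v(V) = 2*V*(9 + V) (v(V) = (9 + V)*(V + V) = (9 + V)*(2*V) = 2*V*(9 + V))
T = 781456 (T = (2*17*(9 + 17))² = (2*17*26)² = 884² = 781456)
S = 65639/211823 (S = -65639*(-1/211823) = 65639/211823 ≈ 0.30988)
T - S = 781456 - 1*65639/211823 = 781456 - 65639/211823 = 165530288649/211823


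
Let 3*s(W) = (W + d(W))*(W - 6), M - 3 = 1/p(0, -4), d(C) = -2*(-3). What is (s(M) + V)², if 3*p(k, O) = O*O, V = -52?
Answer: 240777289/65536 ≈ 3674.0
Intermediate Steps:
d(C) = 6
p(k, O) = O²/3 (p(k, O) = (O*O)/3 = O²/3)
M = 51/16 (M = 3 + 1/((⅓)*(-4)²) = 3 + 1/((⅓)*16) = 3 + 1/(16/3) = 3 + 3/16 = 51/16 ≈ 3.1875)
s(W) = (-6 + W)*(6 + W)/3 (s(W) = ((W + 6)*(W - 6))/3 = ((6 + W)*(-6 + W))/3 = ((-6 + W)*(6 + W))/3 = (-6 + W)*(6 + W)/3)
(s(M) + V)² = ((-12 + (51/16)²/3) - 52)² = ((-12 + (⅓)*(2601/256)) - 52)² = ((-12 + 867/256) - 52)² = (-2205/256 - 52)² = (-15517/256)² = 240777289/65536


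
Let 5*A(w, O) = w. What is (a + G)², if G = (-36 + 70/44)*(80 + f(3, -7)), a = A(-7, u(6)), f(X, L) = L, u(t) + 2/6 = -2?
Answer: 76429578681/12100 ≈ 6.3165e+6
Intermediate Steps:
u(t) = -7/3 (u(t) = -⅓ - 2 = -7/3)
A(w, O) = w/5
a = -7/5 (a = (⅕)*(-7) = -7/5 ≈ -1.4000)
G = -55261/22 (G = (-36 + 70/44)*(80 - 7) = (-36 + 70*(1/44))*73 = (-36 + 35/22)*73 = -757/22*73 = -55261/22 ≈ -2511.9)
(a + G)² = (-7/5 - 55261/22)² = (-276459/110)² = 76429578681/12100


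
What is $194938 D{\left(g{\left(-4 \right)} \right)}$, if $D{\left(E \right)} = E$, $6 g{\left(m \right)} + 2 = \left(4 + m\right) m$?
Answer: $- \frac{194938}{3} \approx -64979.0$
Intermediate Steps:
$g{\left(m \right)} = - \frac{1}{3} + \frac{m \left(4 + m\right)}{6}$ ($g{\left(m \right)} = - \frac{1}{3} + \frac{\left(4 + m\right) m}{6} = - \frac{1}{3} + \frac{m \left(4 + m\right)}{6}$)
$194938 D{\left(g{\left(-4 \right)} \right)} = 194938 \left(- \frac{1}{3} + \frac{\left(-4\right)^{2}}{6} + \frac{2}{3} \left(-4\right)\right) = 194938 \left(- \frac{1}{3} + \frac{1}{6} \cdot 16 - \frac{8}{3}\right) = 194938 \left(- \frac{1}{3} + \frac{8}{3} - \frac{8}{3}\right) = 194938 \left(- \frac{1}{3}\right) = - \frac{194938}{3}$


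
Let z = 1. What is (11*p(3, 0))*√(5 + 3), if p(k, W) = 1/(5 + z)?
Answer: 11*√2/3 ≈ 5.1854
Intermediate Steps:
p(k, W) = ⅙ (p(k, W) = 1/(5 + 1) = 1/6 = ⅙)
(11*p(3, 0))*√(5 + 3) = (11*(⅙))*√(5 + 3) = 11*√8/6 = 11*(2*√2)/6 = 11*√2/3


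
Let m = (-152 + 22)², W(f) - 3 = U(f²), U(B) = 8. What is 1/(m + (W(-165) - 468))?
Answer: 1/16443 ≈ 6.0816e-5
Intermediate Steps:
W(f) = 11 (W(f) = 3 + 8 = 11)
m = 16900 (m = (-130)² = 16900)
1/(m + (W(-165) - 468)) = 1/(16900 + (11 - 468)) = 1/(16900 - 457) = 1/16443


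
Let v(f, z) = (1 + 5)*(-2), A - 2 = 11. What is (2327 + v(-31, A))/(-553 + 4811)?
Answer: 2315/4258 ≈ 0.54368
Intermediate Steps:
A = 13 (A = 2 + 11 = 13)
v(f, z) = -12 (v(f, z) = 6*(-2) = -12)
(2327 + v(-31, A))/(-553 + 4811) = (2327 - 12)/(-553 + 4811) = 2315/4258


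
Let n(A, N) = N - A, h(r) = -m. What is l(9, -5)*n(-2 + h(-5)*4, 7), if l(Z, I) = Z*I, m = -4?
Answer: 315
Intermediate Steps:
h(r) = 4 (h(r) = -1*(-4) = 4)
l(Z, I) = I*Z
l(9, -5)*n(-2 + h(-5)*4, 7) = (-5*9)*(7 - (-2 + 4*4)) = -45*(7 - (-2 + 16)) = -45*(7 - 1*14) = -45*(7 - 14) = -45*(-7) = 315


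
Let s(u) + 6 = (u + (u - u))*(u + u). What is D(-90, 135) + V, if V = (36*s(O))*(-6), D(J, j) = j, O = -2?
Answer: -297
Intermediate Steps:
s(u) = -6 + 2*u² (s(u) = -6 + (u + (u - u))*(u + u) = -6 + (u + 0)*(2*u) = -6 + u*(2*u) = -6 + 2*u²)
V = -432 (V = (36*(-6 + 2*(-2)²))*(-6) = (36*(-6 + 2*4))*(-6) = (36*(-6 + 8))*(-6) = (36*2)*(-6) = 72*(-6) = -432)
D(-90, 135) + V = 135 - 432 = -297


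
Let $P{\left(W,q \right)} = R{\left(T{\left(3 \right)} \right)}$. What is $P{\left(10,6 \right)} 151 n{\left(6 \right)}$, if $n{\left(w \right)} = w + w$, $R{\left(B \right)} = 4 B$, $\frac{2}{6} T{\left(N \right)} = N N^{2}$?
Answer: $587088$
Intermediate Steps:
$T{\left(N \right)} = 3 N^{3}$ ($T{\left(N \right)} = 3 N N^{2} = 3 N^{3}$)
$n{\left(w \right)} = 2 w$
$P{\left(W,q \right)} = 324$ ($P{\left(W,q \right)} = 4 \cdot 3 \cdot 3^{3} = 4 \cdot 3 \cdot 27 = 4 \cdot 81 = 324$)
$P{\left(10,6 \right)} 151 n{\left(6 \right)} = 324 \cdot 151 \cdot 2 \cdot 6 = 48924 \cdot 12 = 587088$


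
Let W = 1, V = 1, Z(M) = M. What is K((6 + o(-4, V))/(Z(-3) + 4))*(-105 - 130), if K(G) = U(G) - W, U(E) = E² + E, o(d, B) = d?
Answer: -1175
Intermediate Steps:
U(E) = E + E²
K(G) = -1 + G*(1 + G) (K(G) = G*(1 + G) - 1*1 = G*(1 + G) - 1 = -1 + G*(1 + G))
K((6 + o(-4, V))/(Z(-3) + 4))*(-105 - 130) = (-1 + ((6 - 4)/(-3 + 4))*(1 + (6 - 4)/(-3 + 4)))*(-105 - 130) = (-1 + (2/1)*(1 + 2/1))*(-235) = (-1 + (2*1)*(1 + 2*1))*(-235) = (-1 + 2*(1 + 2))*(-235) = (-1 + 2*3)*(-235) = (-1 + 6)*(-235) = 5*(-235) = -1175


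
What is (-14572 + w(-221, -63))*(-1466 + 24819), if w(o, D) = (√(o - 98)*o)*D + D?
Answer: -341771155 + 325143819*I*√319 ≈ -3.4177e+8 + 5.8073e+9*I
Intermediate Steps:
w(o, D) = D + D*o*√(-98 + o) (w(o, D) = (√(-98 + o)*o)*D + D = (o*√(-98 + o))*D + D = D*o*√(-98 + o) + D = D + D*o*√(-98 + o))
(-14572 + w(-221, -63))*(-1466 + 24819) = (-14572 - 63*(1 - 221*√(-98 - 221)))*(-1466 + 24819) = (-14572 - 63*(1 - 221*I*√319))*23353 = (-14572 + (-63 + 13923*I*√319))*23353 = (-14635 + 13923*I*√319)*23353 = -341771155 + 325143819*I*√319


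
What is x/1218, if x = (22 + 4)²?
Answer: 338/609 ≈ 0.55501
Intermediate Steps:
x = 676 (x = 26² = 676)
x/1218 = 676/1218 = 676*(1/1218) = 338/609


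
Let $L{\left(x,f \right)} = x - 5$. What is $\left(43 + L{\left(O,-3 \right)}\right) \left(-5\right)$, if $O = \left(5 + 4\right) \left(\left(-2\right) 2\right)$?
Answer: $-10$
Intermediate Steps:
$O = -36$ ($O = 9 \left(-4\right) = -36$)
$L{\left(x,f \right)} = -5 + x$ ($L{\left(x,f \right)} = x - 5 = -5 + x$)
$\left(43 + L{\left(O,-3 \right)}\right) \left(-5\right) = \left(43 - 41\right) \left(-5\right) = 2 \left(-5\right) = -10$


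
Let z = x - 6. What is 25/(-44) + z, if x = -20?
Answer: -1169/44 ≈ -26.568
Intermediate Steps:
z = -26 (z = -20 - 6 = -26)
25/(-44) + z = 25/(-44) - 26 = -1/44*25 - 26 = -25/44 - 26 = -1169/44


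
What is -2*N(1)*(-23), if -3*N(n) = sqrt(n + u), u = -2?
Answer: -46*I/3 ≈ -15.333*I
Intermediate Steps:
N(n) = -sqrt(-2 + n)/3 (N(n) = -sqrt(n - 2)/3 = -sqrt(-2 + n)/3)
-2*N(1)*(-23) = -(-2)*sqrt(-2 + 1)/3*(-23) = -(-2)*sqrt(-1)/3*(-23) = -(-2)*I/3*(-23) = (2*I/3)*(-23) = -46*I/3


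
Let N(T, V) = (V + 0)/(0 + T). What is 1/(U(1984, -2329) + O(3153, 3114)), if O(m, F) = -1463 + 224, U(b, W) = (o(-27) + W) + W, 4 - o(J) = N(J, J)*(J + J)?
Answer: -1/5839 ≈ -0.00017126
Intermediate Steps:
N(T, V) = V/T
o(J) = 4 - 2*J (o(J) = 4 - J/J*(J + J) = 4 - 2*J)
U(b, W) = 58 + 2*W (U(b, W) = ((4 - 2*(-27)) + W) + W = ((4 + 54) + W) + W = (58 + W) + W = 58 + 2*W)
O(m, F) = -1239
1/(U(1984, -2329) + O(3153, 3114)) = 1/((58 + 2*(-2329)) - 1239) = 1/((58 - 4658) - 1239) = 1/(-4600 - 1239) = 1/(-5839) = -1/5839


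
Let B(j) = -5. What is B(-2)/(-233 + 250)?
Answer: -5/17 ≈ -0.29412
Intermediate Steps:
B(-2)/(-233 + 250) = -5/(-233 + 250) = -5/17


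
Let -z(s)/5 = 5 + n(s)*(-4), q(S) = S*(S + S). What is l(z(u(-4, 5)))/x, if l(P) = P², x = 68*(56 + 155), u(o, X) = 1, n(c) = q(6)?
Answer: 2002225/14348 ≈ 139.55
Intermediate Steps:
q(S) = 2*S² (q(S) = S*(2*S) = 2*S²)
n(c) = 72 (n(c) = 2*6² = 2*36 = 72)
x = 14348 (x = 68*211 = 14348)
z(s) = 1415 (z(s) = -5*(5 + 72*(-4)) = -5*(5 - 288) = -5*(-283) = 1415)
l(z(u(-4, 5)))/x = 1415²/14348 = 2002225*(1/14348) = 2002225/14348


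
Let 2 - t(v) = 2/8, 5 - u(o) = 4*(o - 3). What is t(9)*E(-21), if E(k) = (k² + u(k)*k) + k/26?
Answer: -305907/104 ≈ -2941.4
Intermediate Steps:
u(o) = 17 - 4*o (u(o) = 5 - 4*(o - 3) = 5 - 4*(-3 + o) = 5 - (-12 + 4*o) = 5 + (12 - 4*o) = 17 - 4*o)
t(v) = 7/4 (t(v) = 2 - 2/8 = 2 - 1*¼ = 2 - ¼ = 7/4)
E(k) = k² + k/26 + k*(17 - 4*k) (E(k) = (k² + (17 - 4*k)*k) + k/26 = (k² + k*(17 - 4*k)) + k*(1/26) = (k² + k*(17 - 4*k)) + k/26 = k² + k/26 + k*(17 - 4*k))
t(9)*E(-21) = 7*((1/26)*(-21)*(443 - 78*(-21)))/4 = 7*((1/26)*(-21)*(443 + 1638))/4 = 7*((1/26)*(-21)*2081)/4 = (7/4)*(-43701/26) = -305907/104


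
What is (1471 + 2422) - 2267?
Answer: 1626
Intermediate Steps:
(1471 + 2422) - 2267 = 3893 - 2267 = 1626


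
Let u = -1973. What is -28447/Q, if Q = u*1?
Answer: 28447/1973 ≈ 14.418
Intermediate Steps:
Q = -1973 (Q = -1973*1 = -1973)
-28447/Q = -28447/(-1973) = -28447*(-1/1973) = 28447/1973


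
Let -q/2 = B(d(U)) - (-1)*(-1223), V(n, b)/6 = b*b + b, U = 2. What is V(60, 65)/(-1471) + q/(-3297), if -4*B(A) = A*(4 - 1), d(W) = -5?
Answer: -176903627/9699774 ≈ -18.238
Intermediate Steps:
B(A) = -3*A/4 (B(A) = -A*(4 - 1)/4 = -A*3/4 = -3*A/4)
V(n, b) = 6*b + 6*b**2 (V(n, b) = 6*(b*b + b) = 6*(b**2 + b) = 6*(b + b**2) = 6*b + 6*b**2)
q = 4877/2 (q = -2*(-3/4*(-5) - (-1)*(-1223)) = -2*(15/4 - 1*1223) = -2*(15/4 - 1223) = -2*(-4877/4) = 4877/2 ≈ 2438.5)
V(60, 65)/(-1471) + q/(-3297) = (6*65*(1 + 65))/(-1471) + (4877/2)/(-3297) = (6*65*66)*(-1/1471) + (4877/2)*(-1/3297) = 25740*(-1/1471) - 4877/6594 = -25740/1471 - 4877/6594 = -176903627/9699774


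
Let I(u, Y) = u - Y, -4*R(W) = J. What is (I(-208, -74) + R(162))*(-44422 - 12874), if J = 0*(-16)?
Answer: 7677664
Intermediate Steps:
J = 0
R(W) = 0 (R(W) = -1/4*0 = 0)
(I(-208, -74) + R(162))*(-44422 - 12874) = ((-208 - 1*(-74)) + 0)*(-44422 - 12874) = ((-208 + 74) + 0)*(-57296) = (-134 + 0)*(-57296) = -134*(-57296) = 7677664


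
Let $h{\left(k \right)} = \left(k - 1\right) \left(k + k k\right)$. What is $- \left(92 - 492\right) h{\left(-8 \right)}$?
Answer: $-201600$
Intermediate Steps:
$h{\left(k \right)} = \left(-1 + k\right) \left(k + k^{2}\right)$
$- \left(92 - 492\right) h{\left(-8 \right)} = - \left(92 - 492\right) \left(\left(-8\right)^{3} - -8\right) = - \left(-400\right) \left(-512 + 8\right) = - \left(-400\right) \left(-504\right) = \left(-1\right) 201600 = -201600$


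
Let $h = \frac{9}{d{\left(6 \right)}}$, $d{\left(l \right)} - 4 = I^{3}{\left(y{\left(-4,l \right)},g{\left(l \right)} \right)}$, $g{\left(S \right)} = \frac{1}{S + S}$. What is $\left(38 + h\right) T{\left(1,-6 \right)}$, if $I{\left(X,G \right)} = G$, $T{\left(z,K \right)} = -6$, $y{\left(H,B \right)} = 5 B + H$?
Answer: $- \frac{1669476}{6913} \approx -241.5$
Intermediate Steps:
$g{\left(S \right)} = \frac{1}{2 S}$
$y{\left(H,B \right)} = H + 5 B$
$d{\left(l \right)} = 4 + \frac{1}{8 l^{3}}$ ($d{\left(l \right)} = 4 + \left(\frac{1}{2 l}\right)^{3} = 4 + \frac{1}{8 l^{3}}$)
$h = \frac{15552}{6913}$ ($h = \frac{9}{4 + \frac{1}{8 \cdot 216}} = \frac{9}{4 + \frac{1}{8} \cdot \frac{1}{216}} = \frac{9}{4 + \frac{1}{1728}} = \frac{9}{\frac{6913}{1728}} = 9 \cdot \frac{1728}{6913} = \frac{15552}{6913} \approx 2.2497$)
$\left(38 + h\right) T{\left(1,-6 \right)} = \left(38 + \frac{15552}{6913}\right) \left(-6\right) = \frac{278246}{6913} \left(-6\right) = - \frac{1669476}{6913}$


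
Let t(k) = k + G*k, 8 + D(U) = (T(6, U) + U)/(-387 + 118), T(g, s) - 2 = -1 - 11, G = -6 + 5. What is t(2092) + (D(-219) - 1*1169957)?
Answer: -314720356/269 ≈ -1.1700e+6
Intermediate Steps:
G = -1
T(g, s) = -10 (T(g, s) = 2 + (-1 - 11) = 2 - 12 = -10)
D(U) = -2142/269 - U/269 (D(U) = -8 + (-10 + U)/(-387 + 118) = -8 + (-10 + U)/(-269) = -8 + (-10 + U)*(-1/269) = -8 + (10/269 - U/269) = -2142/269 - U/269)
t(k) = 0 (t(k) = k - k = 0)
t(2092) + (D(-219) - 1*1169957) = 0 + ((-2142/269 - 1/269*(-219)) - 1*1169957) = 0 + ((-2142/269 + 219/269) - 1169957) = 0 + (-1923/269 - 1169957) = 0 - 314720356/269 = -314720356/269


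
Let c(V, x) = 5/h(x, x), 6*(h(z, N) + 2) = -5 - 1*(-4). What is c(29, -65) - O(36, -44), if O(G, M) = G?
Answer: -498/13 ≈ -38.308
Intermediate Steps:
h(z, N) = -13/6 (h(z, N) = -2 + (-5 - 1*(-4))/6 = -2 + (-5 + 4)/6 = -2 + (1/6)*(-1) = -2 - 1/6 = -13/6)
c(V, x) = -30/13 (c(V, x) = 5/(-13/6) = 5*(-6/13) = -30/13)
c(29, -65) - O(36, -44) = -30/13 - 1*36 = -30/13 - 36 = -498/13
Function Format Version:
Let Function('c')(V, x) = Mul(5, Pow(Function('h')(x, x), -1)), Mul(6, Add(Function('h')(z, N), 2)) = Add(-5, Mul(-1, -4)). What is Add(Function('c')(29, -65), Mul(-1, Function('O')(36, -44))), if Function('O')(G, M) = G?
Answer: Rational(-498, 13) ≈ -38.308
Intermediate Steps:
Function('h')(z, N) = Rational(-13, 6) (Function('h')(z, N) = Add(-2, Mul(Rational(1, 6), Add(-5, Mul(-1, -4)))) = Add(-2, Mul(Rational(1, 6), Add(-5, 4))) = Add(-2, Mul(Rational(1, 6), -1)) = Add(-2, Rational(-1, 6)) = Rational(-13, 6))
Function('c')(V, x) = Rational(-30, 13) (Function('c')(V, x) = Mul(5, Pow(Rational(-13, 6), -1)) = Mul(5, Rational(-6, 13)) = Rational(-30, 13))
Add(Function('c')(29, -65), Mul(-1, Function('O')(36, -44))) = Add(Rational(-30, 13), Mul(-1, 36)) = Add(Rational(-30, 13), -36) = Rational(-498, 13)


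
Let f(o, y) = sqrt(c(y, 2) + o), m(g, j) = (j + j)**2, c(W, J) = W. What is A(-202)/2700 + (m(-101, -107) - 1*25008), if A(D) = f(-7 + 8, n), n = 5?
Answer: 20788 + sqrt(6)/2700 ≈ 20788.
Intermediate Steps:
m(g, j) = 4*j**2 (m(g, j) = (2*j)**2 = 4*j**2)
f(o, y) = sqrt(o + y) (f(o, y) = sqrt(y + o) = sqrt(o + y))
A(D) = sqrt(6) (A(D) = sqrt((-7 + 8) + 5) = sqrt(1 + 5) = sqrt(6))
A(-202)/2700 + (m(-101, -107) - 1*25008) = sqrt(6)/2700 + (4*(-107)**2 - 1*25008) = sqrt(6)*(1/2700) + (4*11449 - 25008) = sqrt(6)/2700 + (45796 - 25008) = sqrt(6)/2700 + 20788 = 20788 + sqrt(6)/2700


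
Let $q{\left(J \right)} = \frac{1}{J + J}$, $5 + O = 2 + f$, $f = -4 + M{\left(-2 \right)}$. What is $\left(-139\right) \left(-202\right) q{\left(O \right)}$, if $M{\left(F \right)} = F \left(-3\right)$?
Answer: $-14039$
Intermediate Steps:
$M{\left(F \right)} = - 3 F$
$f = 2$ ($f = -4 - -6 = -4 + 6 = 2$)
$O = -1$ ($O = -5 + \left(2 + 2\right) = -5 + 4 = -1$)
$q{\left(J \right)} = \frac{1}{2 J}$
$\left(-139\right) \left(-202\right) q{\left(O \right)} = \left(-139\right) \left(-202\right) \frac{1}{2 \left(-1\right)} = 28078 \cdot \frac{1}{2} \left(-1\right) = 28078 \left(- \frac{1}{2}\right) = -14039$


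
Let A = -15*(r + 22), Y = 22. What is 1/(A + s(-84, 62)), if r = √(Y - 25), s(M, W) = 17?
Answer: I/(-313*I + 15*√3) ≈ -0.003173 + 0.00026338*I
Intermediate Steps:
r = I*√3 (r = √(22 - 25) = √(-3) = I*√3 ≈ 1.732*I)
A = -330 - 15*I*√3 (A = -15*(I*√3 + 22) = -15*(22 + I*√3) = -330 - 15*I*√3 ≈ -330.0 - 25.981*I)
1/(A + s(-84, 62)) = 1/((-330 - 15*I*√3) + 17) = 1/(-313 - 15*I*√3)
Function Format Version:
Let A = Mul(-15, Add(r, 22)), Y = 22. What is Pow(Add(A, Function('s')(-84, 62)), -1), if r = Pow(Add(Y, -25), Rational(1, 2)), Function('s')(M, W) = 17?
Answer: Mul(I, Pow(Add(Mul(-313, I), Mul(15, Pow(3, Rational(1, 2)))), -1)) ≈ Add(-0.0031730, Mul(0.00026338, I))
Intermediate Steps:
r = Mul(I, Pow(3, Rational(1, 2))) (r = Pow(Add(22, -25), Rational(1, 2)) = Pow(-3, Rational(1, 2)) = Mul(I, Pow(3, Rational(1, 2))) ≈ Mul(1.7320, I))
A = Add(-330, Mul(-15, I, Pow(3, Rational(1, 2)))) (A = Mul(-15, Add(Mul(I, Pow(3, Rational(1, 2))), 22)) = Mul(-15, Add(22, Mul(I, Pow(3, Rational(1, 2))))) = Add(-330, Mul(-15, I, Pow(3, Rational(1, 2)))) ≈ Add(-330.00, Mul(-25.981, I)))
Pow(Add(A, Function('s')(-84, 62)), -1) = Pow(Add(Add(-330, Mul(-15, I, Pow(3, Rational(1, 2)))), 17), -1) = Pow(Add(-313, Mul(-15, I, Pow(3, Rational(1, 2)))), -1)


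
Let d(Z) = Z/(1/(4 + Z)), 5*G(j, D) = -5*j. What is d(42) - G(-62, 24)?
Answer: 1870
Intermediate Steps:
G(j, D) = -j (G(j, D) = (-5*j)/5 = -j)
d(Z) = Z*(4 + Z)
d(42) - G(-62, 24) = 42*(4 + 42) - (-1)*(-62) = 42*46 - 1*62 = 1932 - 62 = 1870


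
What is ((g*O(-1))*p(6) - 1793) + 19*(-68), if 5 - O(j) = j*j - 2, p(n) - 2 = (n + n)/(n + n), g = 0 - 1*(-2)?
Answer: -3049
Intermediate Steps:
g = 2 (g = 0 + 2 = 2)
p(n) = 3 (p(n) = 2 + (n + n)/(n + n) = 2 + (2*n)/((2*n)) = 2 + (2*n)*(1/(2*n)) = 2 + 1 = 3)
O(j) = 7 - j² (O(j) = 5 - (j*j - 2) = 5 - (j² - 2) = 5 - (-2 + j²) = 5 + (2 - j²) = 7 - j²)
((g*O(-1))*p(6) - 1793) + 19*(-68) = ((2*(7 - 1*(-1)²))*3 - 1793) + 19*(-68) = ((2*(7 - 1*1))*3 - 1793) - 1292 = ((2*(7 - 1))*3 - 1793) - 1292 = ((2*6)*3 - 1793) - 1292 = (12*3 - 1793) - 1292 = (36 - 1793) - 1292 = -1757 - 1292 = -3049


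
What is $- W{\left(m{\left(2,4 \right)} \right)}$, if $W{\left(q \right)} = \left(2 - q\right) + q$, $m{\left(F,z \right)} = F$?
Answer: $-2$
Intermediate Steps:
$W{\left(q \right)} = 2$
$- W{\left(m{\left(2,4 \right)} \right)} = \left(-1\right) 2 = -2$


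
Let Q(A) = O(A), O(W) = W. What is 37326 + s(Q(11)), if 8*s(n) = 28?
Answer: 74659/2 ≈ 37330.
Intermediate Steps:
Q(A) = A
s(n) = 7/2 (s(n) = (1/8)*28 = 7/2)
37326 + s(Q(11)) = 37326 + 7/2 = 74659/2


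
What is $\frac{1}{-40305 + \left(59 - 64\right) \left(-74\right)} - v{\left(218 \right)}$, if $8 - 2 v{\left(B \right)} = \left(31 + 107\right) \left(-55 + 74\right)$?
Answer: $\frac{52195044}{39935} \approx 1307.0$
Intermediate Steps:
$v{\left(B \right)} = -1307$ ($v{\left(B \right)} = 4 - \frac{\left(31 + 107\right) \left(-55 + 74\right)}{2} = 4 - \frac{138 \cdot 19}{2} = 4 - 1311 = -1307$)
$\frac{1}{-40305 + \left(59 - 64\right) \left(-74\right)} - v{\left(218 \right)} = \frac{1}{-40305 + \left(59 - 64\right) \left(-74\right)} - -1307 = \frac{1}{-40305 - -370} + 1307 = \frac{1}{-40305 + 370} + 1307 = \frac{1}{-39935} + 1307 = - \frac{1}{39935} + 1307 = \frac{52195044}{39935}$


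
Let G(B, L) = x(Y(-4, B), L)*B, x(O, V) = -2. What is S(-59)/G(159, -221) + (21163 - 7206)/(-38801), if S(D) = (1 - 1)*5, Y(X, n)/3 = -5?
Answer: -13957/38801 ≈ -0.35971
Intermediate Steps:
Y(X, n) = -15 (Y(X, n) = 3*(-5) = -15)
S(D) = 0 (S(D) = 0*5 = 0)
G(B, L) = -2*B
S(-59)/G(159, -221) + (21163 - 7206)/(-38801) = 0/((-2*159)) + (21163 - 7206)/(-38801) = 0/(-318) + 13957*(-1/38801) = 0*(-1/318) - 13957/38801 = 0 - 13957/38801 = -13957/38801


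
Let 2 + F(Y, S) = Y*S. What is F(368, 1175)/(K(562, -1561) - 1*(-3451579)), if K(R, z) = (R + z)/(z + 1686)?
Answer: 27024875/215723188 ≈ 0.12528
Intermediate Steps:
K(R, z) = (R + z)/(1686 + z)
F(Y, S) = -2 + S*Y (F(Y, S) = -2 + Y*S = -2 + S*Y)
F(368, 1175)/(K(562, -1561) - 1*(-3451579)) = (-2 + 1175*368)/((562 - 1561)/(1686 - 1561) - 1*(-3451579)) = (-2 + 432400)/(-999/125 + 3451579) = 432398/((1/125)*(-999) + 3451579) = 432398/(-999/125 + 3451579) = 432398/(431446376/125) = 432398*(125/431446376) = 27024875/215723188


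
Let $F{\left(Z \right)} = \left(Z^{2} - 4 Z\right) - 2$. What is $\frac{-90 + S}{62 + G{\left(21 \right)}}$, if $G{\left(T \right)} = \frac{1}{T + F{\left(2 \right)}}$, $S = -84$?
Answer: $- \frac{2610}{931} \approx -2.8034$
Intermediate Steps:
$F{\left(Z \right)} = -2 + Z^{2} - 4 Z$
$G{\left(T \right)} = \frac{1}{-6 + T}$ ($G{\left(T \right)} = \frac{1}{T - \left(10 - 4\right)} = \frac{1}{T - 6} = \frac{1}{-6 + T}$)
$\frac{-90 + S}{62 + G{\left(21 \right)}} = \frac{-90 - 84}{62 + \frac{1}{-6 + 21}} = - \frac{174}{62 + \frac{1}{15}} = - \frac{174}{\frac{931}{15}} = \left(-174\right) \frac{15}{931} = - \frac{2610}{931}$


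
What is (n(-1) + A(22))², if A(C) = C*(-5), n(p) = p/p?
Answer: 11881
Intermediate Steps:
n(p) = 1
A(C) = -5*C
(n(-1) + A(22))² = (1 - 5*22)² = (1 - 110)² = (-109)² = 11881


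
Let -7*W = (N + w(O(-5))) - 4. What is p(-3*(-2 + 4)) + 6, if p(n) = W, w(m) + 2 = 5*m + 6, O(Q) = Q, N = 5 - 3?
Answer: 65/7 ≈ 9.2857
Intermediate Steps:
N = 2
w(m) = 4 + 5*m (w(m) = -2 + (5*m + 6) = -2 + (6 + 5*m) = 4 + 5*m)
W = 23/7 (W = -((2 + (4 + 5*(-5))) - 4)/7 = -((2 + (4 - 25)) - 4)/7 = -((2 - 21) - 4)/7 = -(-19 - 4)/7 = -⅐*(-23) = 23/7 ≈ 3.2857)
p(n) = 23/7
p(-3*(-2 + 4)) + 6 = 23/7 + 6 = 65/7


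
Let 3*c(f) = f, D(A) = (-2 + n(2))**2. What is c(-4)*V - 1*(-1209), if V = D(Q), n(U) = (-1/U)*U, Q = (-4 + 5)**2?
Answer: 1197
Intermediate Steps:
Q = 1 (Q = 1**2 = 1)
n(U) = -1
D(A) = 9 (D(A) = (-2 - 1)**2 = (-3)**2 = 9)
c(f) = f/3
V = 9
c(-4)*V - 1*(-1209) = ((1/3)*(-4))*9 - 1*(-1209) = -4/3*9 + 1209 = -12 + 1209 = 1197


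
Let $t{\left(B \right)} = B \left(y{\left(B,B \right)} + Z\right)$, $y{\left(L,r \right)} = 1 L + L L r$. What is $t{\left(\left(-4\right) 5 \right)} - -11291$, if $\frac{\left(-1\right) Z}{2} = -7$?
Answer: $171411$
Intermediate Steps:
$Z = 14$ ($Z = \left(-2\right) \left(-7\right) = 14$)
$y{\left(L,r \right)} = L + r L^{2}$ ($y{\left(L,r \right)} = L + L^{2} r = L + r L^{2}$)
$t{\left(B \right)} = B \left(14 + B \left(1 + B^{2}\right)\right)$ ($t{\left(B \right)} = B \left(B \left(1 + B B\right) + 14\right) = B \left(B \left(1 + B^{2}\right) + 14\right) = B \left(14 + B \left(1 + B^{2}\right)\right)$)
$t{\left(\left(-4\right) 5 \right)} - -11291 = \left(-4\right) 5 \left(14 - 20 + \left(\left(-4\right) 5\right)^{3}\right) - -11291 = - 20 \left(14 - 20 + \left(-20\right)^{3}\right) + 11291 = - 20 \left(14 - 20 - 8000\right) + 11291 = \left(-20\right) \left(-8006\right) + 11291 = 160120 + 11291 = 171411$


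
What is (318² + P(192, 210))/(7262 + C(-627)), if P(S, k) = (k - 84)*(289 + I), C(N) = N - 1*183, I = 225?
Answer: 41472/1613 ≈ 25.711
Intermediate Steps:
C(N) = -183 + N (C(N) = N - 183 = -183 + N)
P(S, k) = -43176 + 514*k (P(S, k) = (k - 84)*(289 + 225) = (-84 + k)*514 = -43176 + 514*k)
(318² + P(192, 210))/(7262 + C(-627)) = (318² + (-43176 + 514*210))/(7262 + (-183 - 627)) = (101124 + (-43176 + 107940))/(7262 - 810) = (101124 + 64764)/6452 = 165888*(1/6452) = 41472/1613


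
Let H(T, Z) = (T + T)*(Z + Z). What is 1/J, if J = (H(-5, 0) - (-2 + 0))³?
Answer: ⅛ ≈ 0.12500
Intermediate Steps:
H(T, Z) = 4*T*Z (H(T, Z) = (2*T)*(2*Z) = 4*T*Z)
J = 8 (J = (4*(-5)*0 - (-2 + 0))³ = (0 - 1*(-2))³ = (0 + 2)³ = 2³ = 8)
1/J = 1/8 = ⅛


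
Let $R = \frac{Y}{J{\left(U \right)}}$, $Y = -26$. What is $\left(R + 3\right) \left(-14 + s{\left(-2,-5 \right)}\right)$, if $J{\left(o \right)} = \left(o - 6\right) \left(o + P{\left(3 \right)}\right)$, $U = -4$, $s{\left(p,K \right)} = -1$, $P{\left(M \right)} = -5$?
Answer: $- \frac{122}{3} \approx -40.667$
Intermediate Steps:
$J{\left(o \right)} = \left(-6 + o\right) \left(-5 + o\right)$ ($J{\left(o \right)} = \left(o - 6\right) \left(o - 5\right) = \left(-6 + o\right) \left(-5 + o\right)$)
$R = - \frac{13}{45}$ ($R = - \frac{26}{30 + \left(-4\right)^{2} - -44} = - \frac{26}{30 + 16 + 44} = - \frac{26}{90} = \left(-26\right) \frac{1}{90} = - \frac{13}{45} \approx -0.28889$)
$\left(R + 3\right) \left(-14 + s{\left(-2,-5 \right)}\right) = \left(- \frac{13}{45} + 3\right) \left(-14 - 1\right) = \frac{122}{45} \left(-15\right) = - \frac{122}{3}$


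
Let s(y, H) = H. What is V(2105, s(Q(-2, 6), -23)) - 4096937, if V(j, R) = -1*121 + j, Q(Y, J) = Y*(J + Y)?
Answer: -4094953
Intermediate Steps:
V(j, R) = -121 + j
V(2105, s(Q(-2, 6), -23)) - 4096937 = (-121 + 2105) - 4096937 = 1984 - 4096937 = -4094953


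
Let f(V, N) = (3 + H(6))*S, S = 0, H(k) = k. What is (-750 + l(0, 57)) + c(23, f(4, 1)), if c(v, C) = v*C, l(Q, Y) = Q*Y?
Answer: -750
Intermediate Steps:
f(V, N) = 0 (f(V, N) = (3 + 6)*0 = 9*0 = 0)
c(v, C) = C*v
(-750 + l(0, 57)) + c(23, f(4, 1)) = (-750 + 0*57) + 0*23 = (-750 + 0) + 0 = -750 + 0 = -750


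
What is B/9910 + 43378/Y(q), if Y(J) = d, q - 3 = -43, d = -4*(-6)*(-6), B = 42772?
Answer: -105929203/356760 ≈ -296.92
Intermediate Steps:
d = -144 (d = 24*(-6) = -144)
q = -40 (q = 3 - 43 = -40)
Y(J) = -144
B/9910 + 43378/Y(q) = 42772/9910 + 43378/(-144) = 42772*(1/9910) + 43378*(-1/144) = 21386/4955 - 21689/72 = -105929203/356760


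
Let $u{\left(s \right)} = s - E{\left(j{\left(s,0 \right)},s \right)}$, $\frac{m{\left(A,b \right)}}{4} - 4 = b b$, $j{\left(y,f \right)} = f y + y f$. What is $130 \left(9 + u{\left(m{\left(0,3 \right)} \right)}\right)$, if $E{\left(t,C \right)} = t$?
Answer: $7930$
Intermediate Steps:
$j{\left(y,f \right)} = 2 f y$ ($j{\left(y,f \right)} = f y + f y = 2 f y$)
$m{\left(A,b \right)} = 16 + 4 b^{2}$ ($m{\left(A,b \right)} = 16 + 4 b b = 16 + 4 b^{2}$)
$u{\left(s \right)} = s$ ($u{\left(s \right)} = s - 2 \cdot 0 s = s - 0 = s + 0 = s$)
$130 \left(9 + u{\left(m{\left(0,3 \right)} \right)}\right) = 130 \left(9 + \left(16 + 4 \cdot 3^{2}\right)\right) = 130 \left(9 + \left(16 + 4 \cdot 9\right)\right) = 130 \left(9 + \left(16 + 36\right)\right) = 130 \left(9 + 52\right) = 130 \cdot 61 = 7930$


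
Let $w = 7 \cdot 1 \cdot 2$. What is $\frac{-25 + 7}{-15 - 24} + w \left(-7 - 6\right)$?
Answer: $- \frac{2360}{13} \approx -181.54$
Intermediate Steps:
$w = 14$ ($w = 7 \cdot 2 = 14$)
$\frac{-25 + 7}{-15 - 24} + w \left(-7 - 6\right) = \frac{-25 + 7}{-15 - 24} + 14 \left(-7 - 6\right) = - \frac{18}{-39} + 14 \left(-13\right) = \left(-18\right) \left(- \frac{1}{39}\right) - 182 = \frac{6}{13} - 182 = - \frac{2360}{13}$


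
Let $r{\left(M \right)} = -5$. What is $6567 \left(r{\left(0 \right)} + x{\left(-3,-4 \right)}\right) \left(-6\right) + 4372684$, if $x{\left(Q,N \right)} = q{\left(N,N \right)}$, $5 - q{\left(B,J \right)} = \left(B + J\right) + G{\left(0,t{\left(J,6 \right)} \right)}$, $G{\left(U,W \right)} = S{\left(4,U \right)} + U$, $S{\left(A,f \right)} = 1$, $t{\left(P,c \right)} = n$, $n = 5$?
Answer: $4096870$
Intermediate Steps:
$t{\left(P,c \right)} = 5$
$G{\left(U,W \right)} = 1 + U$
$q{\left(B,J \right)} = 4 - B - J$ ($q{\left(B,J \right)} = 5 - \left(\left(B + J\right) + \left(1 + 0\right)\right) = 5 - \left(\left(B + J\right) + 1\right) = 5 - \left(1 + B + J\right) = 4 - B - J$)
$x{\left(Q,N \right)} = 4 - 2 N$ ($x{\left(Q,N \right)} = 4 - N - N = 4 - 2 N$)
$6567 \left(r{\left(0 \right)} + x{\left(-3,-4 \right)}\right) \left(-6\right) + 4372684 = 6567 \left(-5 + \left(4 - -8\right)\right) \left(-6\right) + 4372684 = 6567 \left(-5 + \left(4 + 8\right)\right) \left(-6\right) + 4372684 = 6567 \left(-5 + 12\right) \left(-6\right) + 4372684 = 6567 \cdot 7 \left(-6\right) + 4372684 = 6567 \left(-42\right) + 4372684 = -275814 + 4372684 = 4096870$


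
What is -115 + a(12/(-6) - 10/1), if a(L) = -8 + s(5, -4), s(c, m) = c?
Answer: -118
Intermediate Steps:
a(L) = -3 (a(L) = -8 + 5 = -3)
-115 + a(12/(-6) - 10/1) = -115 - 3 = -118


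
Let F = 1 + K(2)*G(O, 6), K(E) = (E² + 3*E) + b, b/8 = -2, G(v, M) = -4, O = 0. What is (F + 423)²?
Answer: 200704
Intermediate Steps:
b = -16 (b = 8*(-2) = -16)
K(E) = -16 + E² + 3*E (K(E) = (E² + 3*E) - 16 = -16 + E² + 3*E)
F = 25 (F = 1 + (-16 + 2² + 3*2)*(-4) = 1 + (-16 + 4 + 6)*(-4) = 1 - 6*(-4) = 1 + 24 = 25)
(F + 423)² = (25 + 423)² = 448² = 200704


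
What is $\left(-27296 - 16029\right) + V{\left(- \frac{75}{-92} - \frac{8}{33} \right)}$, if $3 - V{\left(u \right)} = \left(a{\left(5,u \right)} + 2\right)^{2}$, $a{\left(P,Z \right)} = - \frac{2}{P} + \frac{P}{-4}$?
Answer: $- \frac{17328849}{400} \approx -43322.0$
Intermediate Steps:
$a{\left(P,Z \right)} = - \frac{2}{P} - \frac{P}{4}$ ($a{\left(P,Z \right)} = - \frac{2}{P} + P \left(- \frac{1}{4}\right) = - \frac{2}{P} - \frac{P}{4}$)
$V{\left(u \right)} = \frac{1151}{400}$ ($V{\left(u \right)} = 3 - \left(\left(- \frac{2}{5} - \frac{5}{4}\right) + 2\right)^{2} = 3 - \left(- \frac{33}{20} + 2\right)^{2} = 3 - \left(\frac{7}{20}\right)^{2} = 3 - \frac{49}{400} = \frac{1151}{400}$)
$\left(-27296 - 16029\right) + V{\left(- \frac{75}{-92} - \frac{8}{33} \right)} = \left(-27296 - 16029\right) + \frac{1151}{400} = -43325 + \frac{1151}{400} = - \frac{17328849}{400}$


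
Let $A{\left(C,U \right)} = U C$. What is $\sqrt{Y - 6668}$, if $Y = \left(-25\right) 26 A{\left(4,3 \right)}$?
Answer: $2 i \sqrt{3617} \approx 120.28 i$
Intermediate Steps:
$A{\left(C,U \right)} = C U$
$Y = -7800$ ($Y = \left(-25\right) 26 \cdot 4 \cdot 3 = \left(-650\right) 12 = -7800$)
$\sqrt{Y - 6668} = \sqrt{-7800 - 6668} = \sqrt{-14468} = 2 i \sqrt{3617}$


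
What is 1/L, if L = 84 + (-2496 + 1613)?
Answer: -1/799 ≈ -0.0012516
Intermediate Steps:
L = -799 (L = 84 - 883 = -799)
1/L = 1/(-799) = -1/799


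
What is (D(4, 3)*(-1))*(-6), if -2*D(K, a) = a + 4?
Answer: -21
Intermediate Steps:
D(K, a) = -2 - a/2 (D(K, a) = -(a + 4)/2 = -(4 + a)/2 = -2 - a/2)
(D(4, 3)*(-1))*(-6) = ((-2 - ½*3)*(-1))*(-6) = ((-2 - 3/2)*(-1))*(-6) = -7/2*(-1)*(-6) = (7/2)*(-6) = -21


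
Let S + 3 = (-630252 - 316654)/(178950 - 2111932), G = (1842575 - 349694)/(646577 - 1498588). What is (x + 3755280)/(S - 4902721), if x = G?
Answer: -343591671531606301/448577936104671149 ≈ -0.76596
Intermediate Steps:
G = -1492881/852011 (G = 1492881/(-852011) = 1492881*(-1/852011) = -1492881/852011 ≈ -1.7522)
x = -1492881/852011 ≈ -1.7522
S = -2426020/966491 (S = -3 + (-630252 - 316654)/(178950 - 2111932) = -3 - 946906/(-1932982) = -3 - 946906*(-1/1932982) = -3 + 473453/966491 = -2426020/966491 ≈ -2.5101)
(x + 3755280)/(S - 4902721) = (-1492881/852011 + 3755280)/(-2426020/966491 - 4902721) = 3199538375199/(852011*(-4738438148031/966491)) = (3199538375199/852011)*(-966491/4738438148031) = -343591671531606301/448577936104671149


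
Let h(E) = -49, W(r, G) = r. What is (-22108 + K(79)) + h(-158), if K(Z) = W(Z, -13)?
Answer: -22078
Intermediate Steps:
K(Z) = Z
(-22108 + K(79)) + h(-158) = (-22108 + 79) - 49 = -22029 - 49 = -22078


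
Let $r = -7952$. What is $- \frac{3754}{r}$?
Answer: $\frac{1877}{3976} \approx 0.47208$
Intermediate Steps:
$- \frac{3754}{r} = - \frac{3754}{-7952} = \left(-3754\right) \left(- \frac{1}{7952}\right) = \frac{1877}{3976}$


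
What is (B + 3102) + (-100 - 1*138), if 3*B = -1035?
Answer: 2519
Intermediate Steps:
B = -345 (B = (1/3)*(-1035) = -345)
(B + 3102) + (-100 - 1*138) = (-345 + 3102) + (-100 - 1*138) = 2757 + (-100 - 138) = 2757 - 238 = 2519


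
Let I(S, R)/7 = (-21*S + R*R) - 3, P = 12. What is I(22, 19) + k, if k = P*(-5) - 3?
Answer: -791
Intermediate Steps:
k = -63 (k = 12*(-5) - 3 = -60 - 3 = -63)
I(S, R) = -21 - 147*S + 7*R² (I(S, R) = 7*((-21*S + R*R) - 3) = 7*((-21*S + R²) - 3) = 7*((R² - 21*S) - 3) = 7*(-3 + R² - 21*S) = -21 - 147*S + 7*R²)
I(22, 19) + k = (-21 - 147*22 + 7*19²) - 63 = (-21 - 3234 + 7*361) - 63 = (-21 - 3234 + 2527) - 63 = -728 - 63 = -791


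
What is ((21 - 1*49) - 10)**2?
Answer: 1444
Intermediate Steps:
((21 - 1*49) - 10)**2 = ((21 - 49) - 10)**2 = (-28 - 10)**2 = (-38)**2 = 1444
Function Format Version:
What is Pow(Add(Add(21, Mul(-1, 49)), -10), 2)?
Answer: 1444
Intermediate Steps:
Pow(Add(Add(21, Mul(-1, 49)), -10), 2) = Pow(Add(Add(21, -49), -10), 2) = Pow(Add(-28, -10), 2) = Pow(-38, 2) = 1444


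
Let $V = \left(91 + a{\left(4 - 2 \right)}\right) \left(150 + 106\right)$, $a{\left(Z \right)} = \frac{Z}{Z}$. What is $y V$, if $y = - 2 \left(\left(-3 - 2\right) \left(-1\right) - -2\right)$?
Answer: $-329728$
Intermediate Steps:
$a{\left(Z \right)} = 1$
$V = 23552$ ($V = \left(91 + 1\right) \left(150 + 106\right) = 92 \cdot 256 = 23552$)
$y = -14$ ($y = - 2 \left(\left(-5\right) \left(-1\right) + 2\right) = - 2 \left(5 + 2\right) = \left(-2\right) 7 = -14$)
$y V = \left(-14\right) 23552 = -329728$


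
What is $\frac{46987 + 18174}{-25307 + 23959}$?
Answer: $- \frac{65161}{1348} \approx -48.339$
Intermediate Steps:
$\frac{46987 + 18174}{-25307 + 23959} = \frac{65161}{-1348} = 65161 \left(- \frac{1}{1348}\right) = - \frac{65161}{1348}$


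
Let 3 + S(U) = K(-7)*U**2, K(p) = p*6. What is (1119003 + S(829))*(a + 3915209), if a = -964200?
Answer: -81876104728098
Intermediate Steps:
K(p) = 6*p
S(U) = -3 - 42*U**2 (S(U) = -3 + (6*(-7))*U**2 = -3 - 42*U**2)
(1119003 + S(829))*(a + 3915209) = (1119003 + (-3 - 42*829**2))*(-964200 + 3915209) = (1119003 + (-3 - 42*687241))*2951009 = (1119003 + (-3 - 28864122))*2951009 = (1119003 - 28864125)*2951009 = -27745122*2951009 = -81876104728098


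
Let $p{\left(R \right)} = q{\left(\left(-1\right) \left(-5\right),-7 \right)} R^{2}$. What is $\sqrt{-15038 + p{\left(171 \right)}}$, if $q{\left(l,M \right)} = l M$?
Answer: $i \sqrt{1038473} \approx 1019.1 i$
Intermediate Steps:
$q{\left(l,M \right)} = M l$
$p{\left(R \right)} = - 35 R^{2}$ ($p{\left(R \right)} = - 7 \left(\left(-1\right) \left(-5\right)\right) R^{2} = \left(-7\right) 5 R^{2} = - 35 R^{2}$)
$\sqrt{-15038 + p{\left(171 \right)}} = \sqrt{-15038 - 35 \cdot 171^{2}} = \sqrt{-15038 - 1023435} = \sqrt{-1038473} = i \sqrt{1038473}$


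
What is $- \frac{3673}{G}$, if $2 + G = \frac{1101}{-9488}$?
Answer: $\frac{34849424}{20077} \approx 1735.8$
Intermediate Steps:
$G = - \frac{20077}{9488}$ ($G = -2 + \frac{1101}{-9488} = -2 + 1101 \left(- \frac{1}{9488}\right) = -2 - \frac{1101}{9488} = - \frac{20077}{9488} \approx -2.116$)
$- \frac{3673}{G} = - \frac{3673}{- \frac{20077}{9488}} = \left(-3673\right) \left(- \frac{9488}{20077}\right) = \frac{34849424}{20077}$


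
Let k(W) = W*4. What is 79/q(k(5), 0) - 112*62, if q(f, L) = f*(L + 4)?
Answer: -555441/80 ≈ -6943.0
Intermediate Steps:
k(W) = 4*W
q(f, L) = f*(4 + L)
79/q(k(5), 0) - 112*62 = 79/(((4*5)*(4 + 0))) - 112*62 = 79/((20*4)) - 6944 = 79/80 - 6944 = -555441/80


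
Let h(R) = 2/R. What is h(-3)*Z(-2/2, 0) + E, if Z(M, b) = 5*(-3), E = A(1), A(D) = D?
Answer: 11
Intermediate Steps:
E = 1
Z(M, b) = -15
h(-3)*Z(-2/2, 0) + E = (2/(-3))*(-15) + 1 = (2*(-⅓))*(-15) + 1 = -⅔*(-15) + 1 = 10 + 1 = 11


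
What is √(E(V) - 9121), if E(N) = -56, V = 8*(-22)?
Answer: I*√9177 ≈ 95.797*I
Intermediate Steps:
V = -176
√(E(V) - 9121) = √(-56 - 9121) = √(-9177) = I*√9177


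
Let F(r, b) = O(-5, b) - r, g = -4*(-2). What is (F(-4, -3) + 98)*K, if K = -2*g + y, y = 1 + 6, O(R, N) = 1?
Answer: -927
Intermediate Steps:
g = 8
y = 7
F(r, b) = 1 - r
K = -9 (K = -2*8 + 7 = -16 + 7 = -9)
(F(-4, -3) + 98)*K = ((1 - 1*(-4)) + 98)*(-9) = ((1 + 4) + 98)*(-9) = (5 + 98)*(-9) = 103*(-9) = -927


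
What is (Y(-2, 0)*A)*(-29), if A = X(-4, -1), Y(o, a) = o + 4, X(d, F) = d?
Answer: 232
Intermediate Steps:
Y(o, a) = 4 + o
A = -4
(Y(-2, 0)*A)*(-29) = ((4 - 2)*(-4))*(-29) = (2*(-4))*(-29) = -8*(-29) = 232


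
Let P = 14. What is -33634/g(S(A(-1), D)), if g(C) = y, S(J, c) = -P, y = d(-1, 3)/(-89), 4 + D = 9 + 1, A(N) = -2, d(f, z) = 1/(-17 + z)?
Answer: -41907964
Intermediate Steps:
D = 6 (D = -4 + (9 + 1) = -4 + 10 = 6)
y = 1/1246 (y = 1/((-17 + 3)*(-89)) = -1/89/(-14) = -1/14*(-1/89) = 1/1246 ≈ 0.00080257)
S(J, c) = -14 (S(J, c) = -1*14 = -14)
g(C) = 1/1246
-33634/g(S(A(-1), D)) = -33634/1/1246 = -33634*1246 = -41907964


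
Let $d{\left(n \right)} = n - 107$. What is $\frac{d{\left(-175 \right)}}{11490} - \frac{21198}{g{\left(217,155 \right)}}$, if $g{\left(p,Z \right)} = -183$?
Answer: $\frac{13528523}{116815} \approx 115.81$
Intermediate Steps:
$d{\left(n \right)} = -107 + n$
$\frac{d{\left(-175 \right)}}{11490} - \frac{21198}{g{\left(217,155 \right)}} = \frac{-107 - 175}{11490} - \frac{21198}{-183} = \left(-282\right) \frac{1}{11490} - - \frac{7066}{61} = - \frac{47}{1915} + \frac{7066}{61} = \frac{13528523}{116815}$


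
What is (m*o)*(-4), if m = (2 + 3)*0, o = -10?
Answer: 0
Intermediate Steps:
m = 0 (m = 5*0 = 0)
(m*o)*(-4) = (0*(-10))*(-4) = 0*(-4) = 0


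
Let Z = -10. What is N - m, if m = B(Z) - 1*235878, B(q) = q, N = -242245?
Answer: -6357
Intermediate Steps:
m = -235888 (m = -10 - 1*235878 = -10 - 235878 = -235888)
N - m = -242245 - 1*(-235888) = -242245 + 235888 = -6357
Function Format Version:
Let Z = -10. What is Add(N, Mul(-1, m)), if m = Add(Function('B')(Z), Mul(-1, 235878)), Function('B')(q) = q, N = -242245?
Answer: -6357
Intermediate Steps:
m = -235888 (m = Add(-10, Mul(-1, 235878)) = Add(-10, -235878) = -235888)
Add(N, Mul(-1, m)) = Add(-242245, Mul(-1, -235888)) = Add(-242245, 235888) = -6357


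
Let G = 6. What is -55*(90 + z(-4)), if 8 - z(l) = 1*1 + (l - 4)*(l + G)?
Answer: -6215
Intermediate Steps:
z(l) = 7 - (-4 + l)*(6 + l) (z(l) = 8 - (1*1 + (l - 4)*(l + 6)) = 8 - (1 + (-4 + l)*(6 + l)) = 8 + (-1 - (-4 + l)*(6 + l)) = 7 - (-4 + l)*(6 + l))
-55*(90 + z(-4)) = -55*(90 + (31 - 1*(-4)**2 - 2*(-4))) = -55*(90 + (31 - 1*16 + 8)) = -55*(90 + (31 - 16 + 8)) = -55*(90 + 23) = -55*113 = -6215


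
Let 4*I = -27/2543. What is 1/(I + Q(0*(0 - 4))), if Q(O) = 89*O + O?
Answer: -10172/27 ≈ -376.74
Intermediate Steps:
I = -27/10172 (I = (-27/2543)/4 = (-27*1/2543)/4 = (¼)*(-27/2543) = -27/10172 ≈ -0.0026543)
Q(O) = 90*O
1/(I + Q(0*(0 - 4))) = 1/(-27/10172 + 90*(0*(0 - 4))) = 1/(-27/10172 + 90*(0*(-4))) = 1/(-27/10172 + 90*0) = 1/(-27/10172 + 0) = 1/(-27/10172) = -10172/27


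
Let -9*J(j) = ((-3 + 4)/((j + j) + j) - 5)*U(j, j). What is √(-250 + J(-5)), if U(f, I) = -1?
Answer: I*√507390/45 ≈ 15.829*I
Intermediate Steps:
J(j) = -5/9 + 1/(27*j) (J(j) = -((-3 + 4)/((j + j) + j) - 5)*(-1)/9 = -(1/(2*j + j) - 5)*(-1)/9 = -(1/(3*j) - 5)*(-1)/9 = -(-5 + 1/(3*j))*(-1)/9 = -(5 - 1/(3*j))/9 = -5/9 + 1/(27*j))
√(-250 + J(-5)) = √(-250 + (1/27)*(1 - 15*(-5))/(-5)) = √(-250 + (1/27)*(-⅕)*(1 + 75)) = √(-250 + (1/27)*(-⅕)*76) = √(-250 - 76/135) = √(-33826/135) = I*√507390/45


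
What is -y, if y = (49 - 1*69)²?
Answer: -400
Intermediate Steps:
y = 400 (y = (49 - 69)² = (-20)² = 400)
-y = -1*400 = -400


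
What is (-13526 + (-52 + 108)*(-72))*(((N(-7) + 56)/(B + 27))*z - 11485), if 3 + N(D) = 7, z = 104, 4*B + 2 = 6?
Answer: 1384184930/7 ≈ 1.9774e+8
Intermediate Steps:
B = 1 (B = -½ + (¼)*6 = -½ + 3/2 = 1)
N(D) = 4 (N(D) = -3 + 7 = 4)
(-13526 + (-52 + 108)*(-72))*(((N(-7) + 56)/(B + 27))*z - 11485) = (-13526 + (-52 + 108)*(-72))*(((4 + 56)/(1 + 27))*104 - 11485) = (-13526 + 56*(-72))*((60/28)*104 - 11485) = (-13526 - 4032)*((60*(1/28))*104 - 11485) = -17558*((15/7)*104 - 11485) = -17558*(1560/7 - 11485) = -17558*(-78835/7) = 1384184930/7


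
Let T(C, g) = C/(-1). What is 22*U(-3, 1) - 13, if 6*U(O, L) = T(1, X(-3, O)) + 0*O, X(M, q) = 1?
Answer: -50/3 ≈ -16.667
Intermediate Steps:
T(C, g) = -C (T(C, g) = C*(-1) = -C)
U(O, L) = -⅙ (U(O, L) = (-1*1 + 0*O)/6 = (-1 + 0)/6 = (⅙)*(-1) = -⅙)
22*U(-3, 1) - 13 = 22*(-⅙) - 13 = -11/3 - 13 = -50/3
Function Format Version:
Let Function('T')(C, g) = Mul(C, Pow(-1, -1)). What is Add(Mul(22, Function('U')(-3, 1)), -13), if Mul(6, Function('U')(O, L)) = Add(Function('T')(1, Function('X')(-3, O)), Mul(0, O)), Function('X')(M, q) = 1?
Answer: Rational(-50, 3) ≈ -16.667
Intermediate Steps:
Function('T')(C, g) = Mul(-1, C) (Function('T')(C, g) = Mul(C, -1) = Mul(-1, C))
Function('U')(O, L) = Rational(-1, 6) (Function('U')(O, L) = Mul(Rational(1, 6), Add(Mul(-1, 1), Mul(0, O))) = Mul(Rational(1, 6), Add(-1, 0)) = Mul(Rational(1, 6), -1) = Rational(-1, 6))
Add(Mul(22, Function('U')(-3, 1)), -13) = Add(Mul(22, Rational(-1, 6)), -13) = Add(Rational(-11, 3), -13) = Rational(-50, 3)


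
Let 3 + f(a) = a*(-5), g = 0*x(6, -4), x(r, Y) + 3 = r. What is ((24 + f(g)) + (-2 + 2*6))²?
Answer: 961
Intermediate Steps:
x(r, Y) = -3 + r
g = 0 (g = 0*(-3 + 6) = 0*3 = 0)
f(a) = -3 - 5*a (f(a) = -3 + a*(-5) = -3 - 5*a)
((24 + f(g)) + (-2 + 2*6))² = ((24 + (-3 - 5*0)) + (-2 + 2*6))² = ((24 + (-3 + 0)) + (-2 + 12))² = ((24 - 3) + 10)² = (21 + 10)² = 31² = 961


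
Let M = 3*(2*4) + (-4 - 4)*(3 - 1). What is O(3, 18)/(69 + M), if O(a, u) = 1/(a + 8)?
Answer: 1/847 ≈ 0.0011806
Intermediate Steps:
O(a, u) = 1/(8 + a)
M = 8 (M = 3*8 - 8*2 = 24 - 16 = 8)
O(3, 18)/(69 + M) = 1/((69 + 8)*(8 + 3)) = 1/(77*11) = (1/77)*(1/11) = 1/847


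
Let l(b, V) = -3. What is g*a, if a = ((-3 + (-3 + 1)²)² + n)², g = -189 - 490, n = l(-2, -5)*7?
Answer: -271600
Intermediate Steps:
n = -21 (n = -3*7 = -21)
g = -679
a = 400 (a = ((-3 + (-3 + 1)²)² - 21)² = ((-3 + (-2)²)² - 21)² = ((-3 + 4)² - 21)² = (1² - 21)² = (1 - 21)² = (-20)² = 400)
g*a = -679*400 = -271600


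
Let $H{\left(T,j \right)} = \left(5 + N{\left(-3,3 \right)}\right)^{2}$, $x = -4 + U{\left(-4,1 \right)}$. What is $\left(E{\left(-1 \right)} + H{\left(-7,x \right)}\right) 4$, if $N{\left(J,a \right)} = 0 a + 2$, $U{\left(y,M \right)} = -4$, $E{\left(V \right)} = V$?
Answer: $192$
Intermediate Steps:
$N{\left(J,a \right)} = 2$ ($N{\left(J,a \right)} = 0 + 2 = 2$)
$x = -8$ ($x = -4 - 4 = -8$)
$H{\left(T,j \right)} = 49$ ($H{\left(T,j \right)} = \left(5 + 2\right)^{2} = 7^{2} = 49$)
$\left(E{\left(-1 \right)} + H{\left(-7,x \right)}\right) 4 = \left(-1 + 49\right) 4 = 48 \cdot 4 = 192$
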